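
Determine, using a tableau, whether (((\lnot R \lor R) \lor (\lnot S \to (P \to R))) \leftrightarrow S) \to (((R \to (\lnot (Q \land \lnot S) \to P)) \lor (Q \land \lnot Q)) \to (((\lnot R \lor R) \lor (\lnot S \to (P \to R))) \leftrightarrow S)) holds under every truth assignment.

Assume the negation and expand:
Initial set: {\lnot ((((\lnot R \lor R) \lor (\lnot S \to (P \to R))) \leftrightarrow S) \to (((R \to (\lnot (Q \land \lnot S) \to P)) \lor (Q \land \lnot Q)) \to (((\lnot R \lor R) \lor (\lnot S \to (P \to R))) \leftrightarrow S)))}.
\lnot ((((\lnot R \lor R) \lor (\lnot S \to (P \to R))) \leftrightarrow S) \to (((R \to (\lnot (Q \land \lnot S) \to P)) \lor (Q \land \lnot Q)) \to (((\lnot R \lor R) \lor (\lnot S \to (P \to R))) \leftrightarrow S))): α-rule — add (((\lnot R \lor R) \lor (\lnot S \to (P \to R))) \leftrightarrow S), \lnot (((R \to (\lnot (Q \land \lnot S) \to P)) \lor (Q \land \lnot Q)) \to (((\lnot R \lor R) \lor (\lnot S \to (P \to R))) \leftrightarrow S)).
\lnot (((R \to (\lnot (Q \land \lnot S) \to P)) \lor (Q \land \lnot Q)) \to (((\lnot R \lor R) \lor (\lnot S \to (P \to R))) \leftrightarrow S)): α-rule — add ((R \to (\lnot (Q \land \lnot S) \to P)) \lor (Q \land \lnot Q)), \lnot (((\lnot R \lor R) \lor (\lnot S \to (P \to R))) \leftrightarrow S).
(((\lnot R \lor R) \lor (\lnot S \to (P \to R))) \leftrightarrow S): β-rule — branch into ((\lnot R \lor R) \lor (\lnot S \to (P \to R))), S  //  \lnot ((\lnot R \lor R) \lor (\lnot S \to (P \to R))), \lnot S.
  branch 1 (add ((\lnot R \lor R) \lor (\lnot S \to (P \to R))), S):
    ((R \to (\lnot (Q \land \lnot S) \to P)) \lor (Q \land \lnot Q)): β-rule — branch into (R \to (\lnot (Q \land \lnot S) \to P))  //  (Q \land \lnot Q).
      branch 1.1 (add (R \to (\lnot (Q \land \lnot S) \to P))):
        \lnot (((\lnot R \lor R) \lor (\lnot S \to (P \to R))) \leftrightarrow S): β-rule — branch into ((\lnot R \lor R) \lor (\lnot S \to (P \to R))), \lnot S  //  \lnot ((\lnot R \lor R) \lor (\lnot S \to (P \to R))), S.
          branch 1.1.1 (add ((\lnot R \lor R) \lor (\lnot S \to (P \to R))), \lnot S):
            × closes — contains both S and \lnot S.
          branch 1.1.2 (add \lnot ((\lnot R \lor R) \lor (\lnot S \to (P \to R))), S):
            \lnot ((\lnot R \lor R) \lor (\lnot S \to (P \to R))): α-rule — add \lnot (\lnot R \lor R), \lnot (\lnot S \to (P \to R)).
            \lnot (\lnot R \lor R): α-rule — add \lnot \lnot R, \lnot R.
            × closes — contains both R and \lnot R.
      branch 1.2 (add (Q \land \lnot Q)):
        (Q \land \lnot Q): α-rule — add Q, \lnot Q.
        × closes — contains both Q and \lnot Q.
  branch 2 (add \lnot ((\lnot R \lor R) \lor (\lnot S \to (P \to R))), \lnot S):
    \lnot ((\lnot R \lor R) \lor (\lnot S \to (P \to R))): α-rule — add \lnot (\lnot R \lor R), \lnot (\lnot S \to (P \to R)).
    \lnot (\lnot R \lor R): α-rule — add \lnot \lnot R, \lnot R.
    × closes — contains both R and \lnot R.
All 4 branches close.
Every branch closed, so the negation is unsatisfiable and the formula is valid.

Valid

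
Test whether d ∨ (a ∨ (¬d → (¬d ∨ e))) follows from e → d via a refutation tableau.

Yes

Initial set: {(e → d); ¬(d ∨ (a ∨ (¬d → (¬d ∨ e))))}.
¬(d ∨ (a ∨ (¬d → (¬d ∨ e)))): α-rule — add ¬d, ¬(a ∨ (¬d → (¬d ∨ e))).
¬(a ∨ (¬d → (¬d ∨ e))): α-rule — add ¬a, ¬(¬d → (¬d ∨ e)).
¬(¬d → (¬d ∨ e)): α-rule — add ¬d, ¬(¬d ∨ e).
¬(¬d ∨ e): α-rule — add ¬¬d, ¬e.
× closes — contains both d and ¬d.
All 1 branch closes.
Every branch closed, so the premises entail the conclusion.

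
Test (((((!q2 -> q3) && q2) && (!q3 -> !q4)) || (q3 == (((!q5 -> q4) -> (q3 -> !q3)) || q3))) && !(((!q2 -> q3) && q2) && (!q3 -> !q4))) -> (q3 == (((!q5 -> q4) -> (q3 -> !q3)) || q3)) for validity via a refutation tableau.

Assume the negation and expand:
Initial set: {F ((((((!q2 -> q3) && q2) && (!q3 -> !q4)) || (q3 == (((!q5 -> q4) -> (q3 -> !q3)) || q3))) && !(((!q2 -> q3) && q2) && (!q3 -> !q4))) -> (q3 == (((!q5 -> q4) -> (q3 -> !q3)) || q3)))}.
F ((((((!q2 -> q3) && q2) && (!q3 -> !q4)) || (q3 == (((!q5 -> q4) -> (q3 -> !q3)) || q3))) && !(((!q2 -> q3) && q2) && (!q3 -> !q4))) -> (q3 == (((!q5 -> q4) -> (q3 -> !q3)) || q3))): α-rule — add T (((((!q2 -> q3) && q2) && (!q3 -> !q4)) || (q3 == (((!q5 -> q4) -> (q3 -> !q3)) || q3))) && !(((!q2 -> q3) && q2) && (!q3 -> !q4))), F (q3 == (((!q5 -> q4) -> (q3 -> !q3)) || q3)).
T (((((!q2 -> q3) && q2) && (!q3 -> !q4)) || (q3 == (((!q5 -> q4) -> (q3 -> !q3)) || q3))) && !(((!q2 -> q3) && q2) && (!q3 -> !q4))): α-rule — add T ((((!q2 -> q3) && q2) && (!q3 -> !q4)) || (q3 == (((!q5 -> q4) -> (q3 -> !q3)) || q3))), T !(((!q2 -> q3) && q2) && (!q3 -> !q4)).
F (q3 == (((!q5 -> q4) -> (q3 -> !q3)) || q3)): β-rule — branch into T q3, F (((!q5 -> q4) -> (q3 -> !q3)) || q3)  //  F q3, T (((!q5 -> q4) -> (q3 -> !q3)) || q3).
  branch 1 (add T q3, F (((!q5 -> q4) -> (q3 -> !q3)) || q3)):
    F (((!q5 -> q4) -> (q3 -> !q3)) || q3): α-rule — add F ((!q5 -> q4) -> (q3 -> !q3)), F q3.
    × closes — contains both q3 and !q3.
  branch 2 (add F q3, T (((!q5 -> q4) -> (q3 -> !q3)) || q3)):
    T ((((!q2 -> q3) && q2) && (!q3 -> !q4)) || (q3 == (((!q5 -> q4) -> (q3 -> !q3)) || q3))): β-rule — branch into T (((!q2 -> q3) && q2) && (!q3 -> !q4))  //  T (q3 == (((!q5 -> q4) -> (q3 -> !q3)) || q3)).
      branch 2.1 (add T (((!q2 -> q3) && q2) && (!q3 -> !q4))):
        T (((!q2 -> q3) && q2) && (!q3 -> !q4)): α-rule — add T ((!q2 -> q3) && q2), T (!q3 -> !q4).
        T ((!q2 -> q3) && q2): α-rule — add T (!q2 -> q3), T q2.
        T !(((!q2 -> q3) && q2) && (!q3 -> !q4)): β-rule — branch into F ((!q2 -> q3) && q2)  //  F (!q3 -> !q4).
          branch 2.1.1 (add F ((!q2 -> q3) && q2)):
            T (((!q5 -> q4) -> (q3 -> !q3)) || q3): β-rule — branch into T ((!q5 -> q4) -> (q3 -> !q3))  //  T q3.
              branch 2.1.1.1 (add T ((!q5 -> q4) -> (q3 -> !q3))):
                T (!q3 -> !q4): β-rule — branch into F !q3  //  T !q4.
                  branch 2.1.1.1.1 (add F !q3):
                    × closes — contains both q3 and !q3.
                  branch 2.1.1.1.2 (add T !q4):
                    T (!q2 -> q3): β-rule — branch into F !q2  //  T q3.
                      branch 2.1.1.1.2.1 (add F !q2):
                        F ((!q2 -> q3) && q2): β-rule — branch into F (!q2 -> q3)  //  F q2.
                          branch 2.1.1.1.2.1.1 (add F (!q2 -> q3)):
                            F (!q2 -> q3): α-rule — add T !q2, F q3.
                            × closes — contains both q2 and !q2.
                          branch 2.1.1.1.2.1.2 (add F q2):
                            × closes — contains both q2 and !q2.
                      branch 2.1.1.1.2.2 (add T q3):
                        × closes — contains both q3 and !q3.
              branch 2.1.1.2 (add T q3):
                × closes — contains both q3 and !q3.
          branch 2.1.2 (add F (!q3 -> !q4)):
            F (!q3 -> !q4): α-rule — add T !q3, F !q4.
            T (((!q5 -> q4) -> (q3 -> !q3)) || q3): β-rule — branch into T ((!q5 -> q4) -> (q3 -> !q3))  //  T q3.
              branch 2.1.2.1 (add T ((!q5 -> q4) -> (q3 -> !q3))):
                T (!q3 -> !q4): β-rule — branch into F !q3  //  T !q4.
                  branch 2.1.2.1.1 (add F !q3):
                    × closes — contains both q3 and !q3.
                  branch 2.1.2.1.2 (add T !q4):
                    × closes — contains both q4 and !q4.
              branch 2.1.2.2 (add T q3):
                × closes — contains both q3 and !q3.
      branch 2.2 (add T (q3 == (((!q5 -> q4) -> (q3 -> !q3)) || q3))):
        T !(((!q2 -> q3) && q2) && (!q3 -> !q4)): β-rule — branch into F ((!q2 -> q3) && q2)  //  F (!q3 -> !q4).
          branch 2.2.1 (add F ((!q2 -> q3) && q2)):
            T (((!q5 -> q4) -> (q3 -> !q3)) || q3): β-rule — branch into T ((!q5 -> q4) -> (q3 -> !q3))  //  T q3.
              branch 2.2.1.1 (add T ((!q5 -> q4) -> (q3 -> !q3))):
                T (q3 == (((!q5 -> q4) -> (q3 -> !q3)) || q3)): β-rule — branch into T q3, T (((!q5 -> q4) -> (q3 -> !q3)) || q3)  //  F q3, F (((!q5 -> q4) -> (q3 -> !q3)) || q3).
                  branch 2.2.1.1.1 (add T q3, T (((!q5 -> q4) -> (q3 -> !q3)) || q3)):
                    × closes — contains both q3 and !q3.
                  branch 2.2.1.1.2 (add F q3, F (((!q5 -> q4) -> (q3 -> !q3)) || q3)):
                    F (((!q5 -> q4) -> (q3 -> !q3)) || q3): α-rule — add F ((!q5 -> q4) -> (q3 -> !q3)), F q3.
                    F ((!q5 -> q4) -> (q3 -> !q3)): α-rule — add T (!q5 -> q4), F (q3 -> !q3).
                    F (q3 -> !q3): α-rule — add T q3, F !q3.
                    × closes — contains both q3 and !q3.
              branch 2.2.1.2 (add T q3):
                × closes — contains both q3 and !q3.
          branch 2.2.2 (add F (!q3 -> !q4)):
            F (!q3 -> !q4): α-rule — add T !q3, F !q4.
            T (((!q5 -> q4) -> (q3 -> !q3)) || q3): β-rule — branch into T ((!q5 -> q4) -> (q3 -> !q3))  //  T q3.
              branch 2.2.2.1 (add T ((!q5 -> q4) -> (q3 -> !q3))):
                T (q3 == (((!q5 -> q4) -> (q3 -> !q3)) || q3)): β-rule — branch into T q3, T (((!q5 -> q4) -> (q3 -> !q3)) || q3)  //  F q3, F (((!q5 -> q4) -> (q3 -> !q3)) || q3).
                  branch 2.2.2.1.1 (add T q3, T (((!q5 -> q4) -> (q3 -> !q3)) || q3)):
                    × closes — contains both q3 and !q3.
                  branch 2.2.2.1.2 (add F q3, F (((!q5 -> q4) -> (q3 -> !q3)) || q3)):
                    F (((!q5 -> q4) -> (q3 -> !q3)) || q3): α-rule — add F ((!q5 -> q4) -> (q3 -> !q3)), F q3.
                    F ((!q5 -> q4) -> (q3 -> !q3)): α-rule — add T (!q5 -> q4), F (q3 -> !q3).
                    F (q3 -> !q3): α-rule — add T q3, F !q3.
                    × closes — contains both q3 and !q3.
              branch 2.2.2.2 (add T q3):
                × closes — contains both q3 and !q3.
All 15 branches close.
Every branch closed, so the negation is unsatisfiable and the formula is valid.

Valid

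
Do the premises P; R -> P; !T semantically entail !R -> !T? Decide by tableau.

Initial set: {P; (R -> P); !T; !(!R -> !T)}.
!(!R -> !T): α-rule — add !R, !!T.
× closes — contains both T and !T.
All 1 branch closes.
Every branch closed, so the premises entail the conclusion.

Yes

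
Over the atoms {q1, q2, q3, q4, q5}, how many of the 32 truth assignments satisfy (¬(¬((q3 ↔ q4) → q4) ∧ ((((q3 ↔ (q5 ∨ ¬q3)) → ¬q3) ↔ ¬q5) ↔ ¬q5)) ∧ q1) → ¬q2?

26

Initial set: {T ((¬(¬((q3 ↔ q4) → q4) ∧ ((((q3 ↔ (q5 ∨ ¬q3)) → ¬q3) ↔ ¬q5) ↔ ¬q5)) ∧ q1) → ¬q2)}.
T ((¬(¬((q3 ↔ q4) → q4) ∧ ((((q3 ↔ (q5 ∨ ¬q3)) → ¬q3) ↔ ¬q5) ↔ ¬q5)) ∧ q1) → ¬q2): β-rule — branch into F (¬(¬((q3 ↔ q4) → q4) ∧ ((((q3 ↔ (q5 ∨ ¬q3)) → ¬q3) ↔ ¬q5) ↔ ¬q5)) ∧ q1)  //  T ¬q2.
  branch 1 (add F (¬(¬((q3 ↔ q4) → q4) ∧ ((((q3 ↔ (q5 ∨ ¬q3)) → ¬q3) ↔ ¬q5) ↔ ¬q5)) ∧ q1)):
    F (¬(¬((q3 ↔ q4) → q4) ∧ ((((q3 ↔ (q5 ∨ ¬q3)) → ¬q3) ↔ ¬q5) ↔ ¬q5)) ∧ q1): β-rule — branch into F ¬(¬((q3 ↔ q4) → q4) ∧ ((((q3 ↔ (q5 ∨ ¬q3)) → ¬q3) ↔ ¬q5) ↔ ¬q5))  //  F q1.
      branch 1.1 (add F ¬(¬((q3 ↔ q4) → q4) ∧ ((((q3 ↔ (q5 ∨ ¬q3)) → ¬q3) ↔ ¬q5) ↔ ¬q5))):
        F ¬(¬((q3 ↔ q4) → q4) ∧ ((((q3 ↔ (q5 ∨ ¬q3)) → ¬q3) ↔ ¬q5) ↔ ¬q5)): α-rule — add T ¬((q3 ↔ q4) → q4), T ((((q3 ↔ (q5 ∨ ¬q3)) → ¬q3) ↔ ¬q5) ↔ ¬q5).
        T ¬((q3 ↔ q4) → q4): α-rule — add T (q3 ↔ q4), F q4.
        T ((((q3 ↔ (q5 ∨ ¬q3)) → ¬q3) ↔ ¬q5) ↔ ¬q5): β-rule — branch into T (((q3 ↔ (q5 ∨ ¬q3)) → ¬q3) ↔ ¬q5), T ¬q5  //  F (((q3 ↔ (q5 ∨ ¬q3)) → ¬q3) ↔ ¬q5), F ¬q5.
          branch 1.1.1 (add T (((q3 ↔ (q5 ∨ ¬q3)) → ¬q3) ↔ ¬q5), T ¬q5):
            T (q3 ↔ q4): β-rule — branch into T q3, T q4  //  F q3, F q4.
              branch 1.1.1.1 (add T q3, T q4):
                × closes — contains both q4 and ¬q4.
              branch 1.1.1.2 (add F q3, F q4):
                T (((q3 ↔ (q5 ∨ ¬q3)) → ¬q3) ↔ ¬q5): β-rule — branch into T ((q3 ↔ (q5 ∨ ¬q3)) → ¬q3), T ¬q5  //  F ((q3 ↔ (q5 ∨ ¬q3)) → ¬q3), F ¬q5.
                  branch 1.1.1.2.1 (add T ((q3 ↔ (q5 ∨ ¬q3)) → ¬q3), T ¬q5):
                    T ((q3 ↔ (q5 ∨ ¬q3)) → ¬q3): β-rule — branch into F (q3 ↔ (q5 ∨ ¬q3))  //  T ¬q3.
                      branch 1.1.1.2.1.1 (add F (q3 ↔ (q5 ∨ ¬q3))):
                        F (q3 ↔ (q5 ∨ ¬q3)): β-rule — branch into T q3, F (q5 ∨ ¬q3)  //  F q3, T (q5 ∨ ¬q3).
                          branch 1.1.1.2.1.1.1 (add T q3, F (q5 ∨ ¬q3)):
                            × closes — contains both q3 and ¬q3.
                          branch 1.1.1.2.1.1.2 (add F q3, T (q5 ∨ ¬q3)):
                            T (q5 ∨ ¬q3): β-rule — branch into T q5  //  T ¬q3.
                              branch 1.1.1.2.1.1.2.1 (add T q5):
                                × closes — contains both q5 and ¬q5.
                              branch 1.1.1.2.1.1.2.2 (add T ¬q3):
                                ○ open, literals {q3=F, q4=F, q5=F}.
                      branch 1.1.1.2.1.2 (add T ¬q3):
                        ○ open, literals {q3=F, q4=F, q5=F}.
                  branch 1.1.1.2.2 (add F ((q3 ↔ (q5 ∨ ¬q3)) → ¬q3), F ¬q5):
                    × closes — contains both q5 and ¬q5.
          branch 1.1.2 (add F (((q3 ↔ (q5 ∨ ¬q3)) → ¬q3) ↔ ¬q5), F ¬q5):
            T (q3 ↔ q4): β-rule — branch into T q3, T q4  //  F q3, F q4.
              branch 1.1.2.1 (add T q3, T q4):
                × closes — contains both q4 and ¬q4.
              branch 1.1.2.2 (add F q3, F q4):
                F (((q3 ↔ (q5 ∨ ¬q3)) → ¬q3) ↔ ¬q5): β-rule — branch into T ((q3 ↔ (q5 ∨ ¬q3)) → ¬q3), F ¬q5  //  F ((q3 ↔ (q5 ∨ ¬q3)) → ¬q3), T ¬q5.
                  branch 1.1.2.2.1 (add T ((q3 ↔ (q5 ∨ ¬q3)) → ¬q3), F ¬q5):
                    T ((q3 ↔ (q5 ∨ ¬q3)) → ¬q3): β-rule — branch into F (q3 ↔ (q5 ∨ ¬q3))  //  T ¬q3.
                      branch 1.1.2.2.1.1 (add F (q3 ↔ (q5 ∨ ¬q3))):
                        F (q3 ↔ (q5 ∨ ¬q3)): β-rule — branch into T q3, F (q5 ∨ ¬q3)  //  F q3, T (q5 ∨ ¬q3).
                          branch 1.1.2.2.1.1.1 (add T q3, F (q5 ∨ ¬q3)):
                            × closes — contains both q3 and ¬q3.
                          branch 1.1.2.2.1.1.2 (add F q3, T (q5 ∨ ¬q3)):
                            T (q5 ∨ ¬q3): β-rule — branch into T q5  //  T ¬q3.
                              branch 1.1.2.2.1.1.2.1 (add T q5):
                                ○ open, literals {q3=F, q4=F, q5=T}.
                              branch 1.1.2.2.1.1.2.2 (add T ¬q3):
                                ○ open, literals {q3=F, q4=F, q5=T}.
                      branch 1.1.2.2.1.2 (add T ¬q3):
                        ○ open, literals {q3=F, q4=F, q5=T}.
                  branch 1.1.2.2.2 (add F ((q3 ↔ (q5 ∨ ¬q3)) → ¬q3), T ¬q5):
                    × closes — contains both q5 and ¬q5.
      branch 1.2 (add F q1):
        ○ open, literals {q1=F}.
  branch 2 (add T ¬q2):
    ○ open, literals {q2=F}.
7 branches closed, 7 open.
Each open branch fixes some atoms; the unmentioned ones are free. Counting distinct full assignments: branch {q3=F, q4=F, q5=F} (q1, q2) contributes 4 new; branch {q3=F, q4=F, q5=F} (q1, q2) contributes 0 new; branch {q3=F, q4=F, q5=T} (q1, q2) contributes 4 new; branch {q3=F, q4=F, q5=T} (q1, q2) contributes 0 new; branch {q3=F, q4=F, q5=T} (q1, q2) contributes 0 new; branch {q1=F} (q2, q3, q4, q5) contributes 12 new; branch {q2=F} (q1, q3, q4, q5) contributes 6 new. Total: 26.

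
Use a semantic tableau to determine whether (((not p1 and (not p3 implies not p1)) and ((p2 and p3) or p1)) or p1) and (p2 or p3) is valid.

Assume the negation and expand:
Initial set: {not ((((not p1 and (not p3 implies not p1)) and ((p2 and p3) or p1)) or p1) and (p2 or p3))}.
not ((((not p1 and (not p3 implies not p1)) and ((p2 and p3) or p1)) or p1) and (p2 or p3)): β-rule — branch into not (((not p1 and (not p3 implies not p1)) and ((p2 and p3) or p1)) or p1)  //  not (p2 or p3).
  branch 1 (add not (((not p1 and (not p3 implies not p1)) and ((p2 and p3) or p1)) or p1)):
    not (((not p1 and (not p3 implies not p1)) and ((p2 and p3) or p1)) or p1): α-rule — add not ((not p1 and (not p3 implies not p1)) and ((p2 and p3) or p1)), not p1.
    not ((not p1 and (not p3 implies not p1)) and ((p2 and p3) or p1)): β-rule — branch into not (not p1 and (not p3 implies not p1))  //  not ((p2 and p3) or p1).
      branch 1.1 (add not (not p1 and (not p3 implies not p1))):
        not (not p1 and (not p3 implies not p1)): β-rule — branch into not not p1  //  not (not p3 implies not p1).
          branch 1.1.1 (add not not p1):
            × closes — contains both p1 and not p1.
          branch 1.1.2 (add not (not p3 implies not p1)):
            not (not p3 implies not p1): α-rule — add not p3, not not p1.
            × closes — contains both p1 and not p1.
      branch 1.2 (add not ((p2 and p3) or p1)):
        not ((p2 and p3) or p1): α-rule — add not (p2 and p3), not p1.
        not (p2 and p3): β-rule — branch into not p2  //  not p3.
          branch 1.2.1 (add not p2):
            ○ open, literals {p1=0, p2=0}.
          branch 1.2.2 (add not p3):
            ○ open, literals {p1=0, p3=0}.
  branch 2 (add not (p2 or p3)):
    not (p2 or p3): α-rule — add not p2, not p3.
    ○ open, literals {p2=0, p3=0}.
2 branches closed, 3 open.
An open branch gives a countermodel: p1=0, p2=0 (unmentioned atoms arbitrary); under it the original formula is false.

Not valid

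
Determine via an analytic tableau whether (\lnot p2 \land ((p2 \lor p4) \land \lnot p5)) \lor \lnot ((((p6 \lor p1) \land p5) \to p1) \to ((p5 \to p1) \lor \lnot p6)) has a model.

Initial set: {T ((\lnot p2 \land ((p2 \lor p4) \land \lnot p5)) \lor \lnot ((((p6 \lor p1) \land p5) \to p1) \to ((p5 \to p1) \lor \lnot p6)))}.
T ((\lnot p2 \land ((p2 \lor p4) \land \lnot p5)) \lor \lnot ((((p6 \lor p1) \land p5) \to p1) \to ((p5 \to p1) \lor \lnot p6))): β-rule — branch into T (\lnot p2 \land ((p2 \lor p4) \land \lnot p5))  //  T \lnot ((((p6 \lor p1) \land p5) \to p1) \to ((p5 \to p1) \lor \lnot p6)).
  branch 1 (add T (\lnot p2 \land ((p2 \lor p4) \land \lnot p5))):
    T (\lnot p2 \land ((p2 \lor p4) \land \lnot p5)): α-rule — add T \lnot p2, T ((p2 \lor p4) \land \lnot p5).
    T ((p2 \lor p4) \land \lnot p5): α-rule — add T (p2 \lor p4), T \lnot p5.
    T (p2 \lor p4): β-rule — branch into T p2  //  T p4.
      branch 1.1 (add T p2):
        × closes — contains both p2 and \lnot p2.
      branch 1.2 (add T p4):
        ○ open, literals {p2=false, p4=true, p5=false}.
  branch 2 (add T \lnot ((((p6 \lor p1) \land p5) \to p1) \to ((p5 \to p1) \lor \lnot p6))):
    T \lnot ((((p6 \lor p1) \land p5) \to p1) \to ((p5 \to p1) \lor \lnot p6)): α-rule — add T (((p6 \lor p1) \land p5) \to p1), F ((p5 \to p1) \lor \lnot p6).
    F ((p5 \to p1) \lor \lnot p6): α-rule — add F (p5 \to p1), F \lnot p6.
    F (p5 \to p1): α-rule — add T p5, F p1.
    T (((p6 \lor p1) \land p5) \to p1): β-rule — branch into F ((p6 \lor p1) \land p5)  //  T p1.
      branch 2.1 (add F ((p6 \lor p1) \land p5)):
        F ((p6 \lor p1) \land p5): β-rule — branch into F (p6 \lor p1)  //  F p5.
          branch 2.1.1 (add F (p6 \lor p1)):
            F (p6 \lor p1): α-rule — add F p6, F p1.
            × closes — contains both p6 and \lnot p6.
          branch 2.1.2 (add F p5):
            × closes — contains both p5 and \lnot p5.
      branch 2.2 (add T p1):
        × closes — contains both p1 and \lnot p1.
4 branches closed, 1 open.
An open branch gives a satisfying assignment: p2=false, p4=true, p5=false.

Satisfiable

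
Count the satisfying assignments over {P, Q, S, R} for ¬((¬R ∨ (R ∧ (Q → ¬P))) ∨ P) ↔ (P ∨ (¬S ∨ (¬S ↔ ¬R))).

Initial set: {(¬((¬R ∨ (R ∧ (Q → ¬P))) ∨ P) ↔ (P ∨ (¬S ∨ (¬S ↔ ¬R))))}.
(¬((¬R ∨ (R ∧ (Q → ¬P))) ∨ P) ↔ (P ∨ (¬S ∨ (¬S ↔ ¬R)))): β-rule — branch into ¬((¬R ∨ (R ∧ (Q → ¬P))) ∨ P), (P ∨ (¬S ∨ (¬S ↔ ¬R)))  //  ¬¬((¬R ∨ (R ∧ (Q → ¬P))) ∨ P), ¬(P ∨ (¬S ∨ (¬S ↔ ¬R))).
  branch 1 (add ¬((¬R ∨ (R ∧ (Q → ¬P))) ∨ P), (P ∨ (¬S ∨ (¬S ↔ ¬R)))):
    ¬((¬R ∨ (R ∧ (Q → ¬P))) ∨ P): α-rule — add ¬(¬R ∨ (R ∧ (Q → ¬P))), ¬P.
    ¬(¬R ∨ (R ∧ (Q → ¬P))): α-rule — add ¬¬R, ¬(R ∧ (Q → ¬P)).
    (P ∨ (¬S ∨ (¬S ↔ ¬R))): β-rule — branch into P  //  (¬S ∨ (¬S ↔ ¬R)).
      branch 1.1 (add P):
        × closes — contains both P and ¬P.
      branch 1.2 (add (¬S ∨ (¬S ↔ ¬R))):
        ¬(R ∧ (Q → ¬P)): β-rule — branch into ¬R  //  ¬(Q → ¬P).
          branch 1.2.1 (add ¬R):
            × closes — contains both R and ¬R.
          branch 1.2.2 (add ¬(Q → ¬P)):
            ¬(Q → ¬P): α-rule — add Q, ¬¬P.
            × closes — contains both P and ¬P.
  branch 2 (add ¬¬((¬R ∨ (R ∧ (Q → ¬P))) ∨ P), ¬(P ∨ (¬S ∨ (¬S ↔ ¬R)))):
    ¬(P ∨ (¬S ∨ (¬S ↔ ¬R))): α-rule — add ¬P, ¬(¬S ∨ (¬S ↔ ¬R)).
    ¬(¬S ∨ (¬S ↔ ¬R)): α-rule — add ¬¬S, ¬(¬S ↔ ¬R).
    ¬¬((¬R ∨ (R ∧ (Q → ¬P))) ∨ P): β-rule — branch into (¬R ∨ (R ∧ (Q → ¬P)))  //  P.
      branch 2.1 (add (¬R ∨ (R ∧ (Q → ¬P)))):
        ¬(¬S ↔ ¬R): β-rule — branch into ¬S, ¬¬R  //  ¬¬S, ¬R.
          branch 2.1.1 (add ¬S, ¬¬R):
            × closes — contains both S and ¬S.
          branch 2.1.2 (add ¬¬S, ¬R):
            (¬R ∨ (R ∧ (Q → ¬P))): β-rule — branch into ¬R  //  (R ∧ (Q → ¬P)).
              branch 2.1.2.1 (add ¬R):
                ○ open, literals {P=F, R=F, S=T}.
              branch 2.1.2.2 (add (R ∧ (Q → ¬P))):
                (R ∧ (Q → ¬P)): α-rule — add R, (Q → ¬P).
                × closes — contains both R and ¬R.
      branch 2.2 (add P):
        × closes — contains both P and ¬P.
6 branches closed, 1 open.
Each open branch fixes some atoms; the unmentioned ones are free. Counting distinct full assignments: branch {P=F, R=F, S=T} (Q) contributes 2 new. Total: 2.

2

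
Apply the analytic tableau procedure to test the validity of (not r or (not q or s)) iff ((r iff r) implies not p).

Assume the negation and expand:
Initial set: {F ((not r or (not q or s)) iff ((r iff r) implies not p))}.
F ((not r or (not q or s)) iff ((r iff r) implies not p)): β-rule — branch into T (not r or (not q or s)), F ((r iff r) implies not p)  //  F (not r or (not q or s)), T ((r iff r) implies not p).
  branch 1 (add T (not r or (not q or s)), F ((r iff r) implies not p)):
    F ((r iff r) implies not p): α-rule — add T (r iff r), F not p.
    T (not r or (not q or s)): β-rule — branch into T not r  //  T (not q or s).
      branch 1.1 (add T not r):
        T (r iff r): β-rule — branch into T r, T r  //  F r, F r.
          branch 1.1.1 (add T r, T r):
            × closes — contains both r and not r.
          branch 1.1.2 (add F r, F r):
            ○ open, literals {p=true, r=false}.
      branch 1.2 (add T (not q or s)):
        T (r iff r): β-rule — branch into T r, T r  //  F r, F r.
          branch 1.2.1 (add T r, T r):
            T (not q or s): β-rule — branch into T not q  //  T s.
              branch 1.2.1.1 (add T not q):
                ○ open, literals {p=true, q=false, r=true}.
              branch 1.2.1.2 (add T s):
                ○ open, literals {p=true, r=true, s=true}.
          branch 1.2.2 (add F r, F r):
            T (not q or s): β-rule — branch into T not q  //  T s.
              branch 1.2.2.1 (add T not q):
                ○ open, literals {p=true, q=false, r=false}.
              branch 1.2.2.2 (add T s):
                ○ open, literals {p=true, r=false, s=true}.
  branch 2 (add F (not r or (not q or s)), T ((r iff r) implies not p)):
    F (not r or (not q or s)): α-rule — add F not r, F (not q or s).
    F (not q or s): α-rule — add F not q, F s.
    T ((r iff r) implies not p): β-rule — branch into F (r iff r)  //  T not p.
      branch 2.1 (add F (r iff r)):
        F (r iff r): β-rule — branch into T r, F r  //  F r, T r.
          branch 2.1.1 (add T r, F r):
            × closes — contains both r and not r.
          branch 2.1.2 (add F r, T r):
            × closes — contains both r and not r.
      branch 2.2 (add T not p):
        ○ open, literals {p=false, q=true, r=true, s=false}.
3 branches closed, 6 open.
An open branch gives a countermodel: p=true, r=false (unmentioned atoms arbitrary); under it the original formula is false.

Not valid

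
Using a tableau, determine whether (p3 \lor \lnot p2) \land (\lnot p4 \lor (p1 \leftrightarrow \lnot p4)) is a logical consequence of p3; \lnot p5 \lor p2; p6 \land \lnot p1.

Initial set: {p3; (\lnot p5 \lor p2); (p6 \land \lnot p1); \lnot ((p3 \lor \lnot p2) \land (\lnot p4 \lor (p1 \leftrightarrow \lnot p4)))}.
(p6 \land \lnot p1): α-rule — add p6, \lnot p1.
(\lnot p5 \lor p2): β-rule — branch into \lnot p5  //  p2.
  branch 1 (add \lnot p5):
    \lnot ((p3 \lor \lnot p2) \land (\lnot p4 \lor (p1 \leftrightarrow \lnot p4))): β-rule — branch into \lnot (p3 \lor \lnot p2)  //  \lnot (\lnot p4 \lor (p1 \leftrightarrow \lnot p4)).
      branch 1.1 (add \lnot (p3 \lor \lnot p2)):
        \lnot (p3 \lor \lnot p2): α-rule — add \lnot p3, \lnot \lnot p2.
        × closes — contains both p3 and \lnot p3.
      branch 1.2 (add \lnot (\lnot p4 \lor (p1 \leftrightarrow \lnot p4))):
        \lnot (\lnot p4 \lor (p1 \leftrightarrow \lnot p4)): α-rule — add \lnot \lnot p4, \lnot (p1 \leftrightarrow \lnot p4).
        \lnot (p1 \leftrightarrow \lnot p4): β-rule — branch into p1, \lnot \lnot p4  //  \lnot p1, \lnot p4.
          branch 1.2.1 (add p1, \lnot \lnot p4):
            × closes — contains both p1 and \lnot p1.
          branch 1.2.2 (add \lnot p1, \lnot p4):
            × closes — contains both p4 and \lnot p4.
  branch 2 (add p2):
    \lnot ((p3 \lor \lnot p2) \land (\lnot p4 \lor (p1 \leftrightarrow \lnot p4))): β-rule — branch into \lnot (p3 \lor \lnot p2)  //  \lnot (\lnot p4 \lor (p1 \leftrightarrow \lnot p4)).
      branch 2.1 (add \lnot (p3 \lor \lnot p2)):
        \lnot (p3 \lor \lnot p2): α-rule — add \lnot p3, \lnot \lnot p2.
        × closes — contains both p3 and \lnot p3.
      branch 2.2 (add \lnot (\lnot p4 \lor (p1 \leftrightarrow \lnot p4))):
        \lnot (\lnot p4 \lor (p1 \leftrightarrow \lnot p4)): α-rule — add \lnot \lnot p4, \lnot (p1 \leftrightarrow \lnot p4).
        \lnot (p1 \leftrightarrow \lnot p4): β-rule — branch into p1, \lnot \lnot p4  //  \lnot p1, \lnot p4.
          branch 2.2.1 (add p1, \lnot \lnot p4):
            × closes — contains both p1 and \lnot p1.
          branch 2.2.2 (add \lnot p1, \lnot p4):
            × closes — contains both p4 and \lnot p4.
All 6 branches close.
Every branch closed, so the premises entail the conclusion.

Yes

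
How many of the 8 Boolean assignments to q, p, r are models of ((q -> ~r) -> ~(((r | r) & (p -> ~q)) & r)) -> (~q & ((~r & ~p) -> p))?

Initial set: {(((q -> ~r) -> ~(((r | r) & (p -> ~q)) & r)) -> (~q & ((~r & ~p) -> p)))}.
(((q -> ~r) -> ~(((r | r) & (p -> ~q)) & r)) -> (~q & ((~r & ~p) -> p))): β-rule — branch into ~((q -> ~r) -> ~(((r | r) & (p -> ~q)) & r))  //  (~q & ((~r & ~p) -> p)).
  branch 1 (add ~((q -> ~r) -> ~(((r | r) & (p -> ~q)) & r))):
    ~((q -> ~r) -> ~(((r | r) & (p -> ~q)) & r)): α-rule — add (q -> ~r), ~~(((r | r) & (p -> ~q)) & r).
    ~~(((r | r) & (p -> ~q)) & r): α-rule — add ((r | r) & (p -> ~q)), r.
    ((r | r) & (p -> ~q)): α-rule — add (r | r), (p -> ~q).
    (q -> ~r): β-rule — branch into ~q  //  ~r.
      branch 1.1 (add ~q):
        (r | r): β-rule — branch into r  //  r.
          branch 1.1.1 (add r):
            (p -> ~q): β-rule — branch into ~p  //  ~q.
              branch 1.1.1.1 (add ~p):
                ○ open, literals {p=0, q=0, r=1}.
              branch 1.1.1.2 (add ~q):
                ○ open, literals {q=0, r=1}.
          branch 1.1.2 (add r):
            (p -> ~q): β-rule — branch into ~p  //  ~q.
              branch 1.1.2.1 (add ~p):
                ○ open, literals {p=0, q=0, r=1}.
              branch 1.1.2.2 (add ~q):
                ○ open, literals {q=0, r=1}.
      branch 1.2 (add ~r):
        × closes — contains both r and ~r.
  branch 2 (add (~q & ((~r & ~p) -> p))):
    (~q & ((~r & ~p) -> p)): α-rule — add ~q, ((~r & ~p) -> p).
    ((~r & ~p) -> p): β-rule — branch into ~(~r & ~p)  //  p.
      branch 2.1 (add ~(~r & ~p)):
        ~(~r & ~p): β-rule — branch into ~~r  //  ~~p.
          branch 2.1.1 (add ~~r):
            ○ open, literals {q=0, r=1}.
          branch 2.1.2 (add ~~p):
            ○ open, literals {p=1, q=0}.
      branch 2.2 (add p):
        ○ open, literals {p=1, q=0}.
1 branch closed, 7 open.
Each open branch fixes some atoms; the unmentioned ones are free. Counting distinct full assignments: branch {p=0, q=0, r=1} (none free) contributes 1 new; branch {q=0, r=1} (p) contributes 1 new; branch {p=0, q=0, r=1} (none free) contributes 0 new; branch {q=0, r=1} (p) contributes 0 new; branch {q=0, r=1} (p) contributes 0 new; branch {p=1, q=0} (r) contributes 1 new; branch {p=1, q=0} (r) contributes 0 new. Total: 3.

3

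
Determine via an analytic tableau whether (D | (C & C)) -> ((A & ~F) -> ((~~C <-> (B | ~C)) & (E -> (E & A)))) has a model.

Satisfiable

Initial set: {T ((D | (C & C)) -> ((A & ~F) -> ((~~C <-> (B | ~C)) & (E -> (E & A)))))}.
T ((D | (C & C)) -> ((A & ~F) -> ((~~C <-> (B | ~C)) & (E -> (E & A))))): β-rule — branch into F (D | (C & C))  //  T ((A & ~F) -> ((~~C <-> (B | ~C)) & (E -> (E & A)))).
  branch 1 (add F (D | (C & C))):
    F (D | (C & C)): α-rule — add F D, F (C & C).
    F (C & C): β-rule — branch into F C  //  F C.
      branch 1.1 (add F C):
        ○ open, literals {C=F, D=F}.
      branch 1.2 (add F C):
        ○ open, literals {C=F, D=F}.
  branch 2 (add T ((A & ~F) -> ((~~C <-> (B | ~C)) & (E -> (E & A))))):
    T ((A & ~F) -> ((~~C <-> (B | ~C)) & (E -> (E & A)))): β-rule — branch into F (A & ~F)  //  T ((~~C <-> (B | ~C)) & (E -> (E & A))).
      branch 2.1 (add F (A & ~F)):
        F (A & ~F): β-rule — branch into F A  //  F ~F.
          branch 2.1.1 (add F A):
            ○ open, literals {A=F}.
          branch 2.1.2 (add F ~F):
            ○ open, literals {F=T}.
      branch 2.2 (add T ((~~C <-> (B | ~C)) & (E -> (E & A)))):
        T ((~~C <-> (B | ~C)) & (E -> (E & A))): α-rule — add T (~~C <-> (B | ~C)), T (E -> (E & A)).
        T (~~C <-> (B | ~C)): β-rule — branch into T ~~C, T (B | ~C)  //  F ~~C, F (B | ~C).
          branch 2.2.1 (add T ~~C, T (B | ~C)):
            T ~~C: drop double negation, giving T C.
            T (E -> (E & A)): β-rule — branch into F E  //  T (E & A).
              branch 2.2.1.1 (add F E):
                T (B | ~C): β-rule — branch into T B  //  T ~C.
                  branch 2.2.1.1.1 (add T B):
                    ○ open, literals {B=T, C=T, E=F}.
                  branch 2.2.1.1.2 (add T ~C):
                    × closes — contains both C and ~C.
              branch 2.2.1.2 (add T (E & A)):
                T (E & A): α-rule — add T E, T A.
                T (B | ~C): β-rule — branch into T B  //  T ~C.
                  branch 2.2.1.2.1 (add T B):
                    ○ open, literals {A=T, B=T, C=T, E=T}.
                  branch 2.2.1.2.2 (add T ~C):
                    × closes — contains both C and ~C.
          branch 2.2.2 (add F ~~C, F (B | ~C)):
            F ~~C: drop double negation, giving F C.
            F (B | ~C): α-rule — add F B, F ~C.
            × closes — contains both C and ~C.
3 branches closed, 6 open.
An open branch gives a satisfying assignment: C=F, D=F.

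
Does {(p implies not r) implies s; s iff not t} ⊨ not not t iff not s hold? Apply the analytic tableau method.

Initial set: {((p implies not r) implies s); (s iff not t); not (not not t iff not s)}.
((p implies not r) implies s): β-rule — branch into not (p implies not r)  //  s.
  branch 1 (add not (p implies not r)):
    not (p implies not r): α-rule — add p, not not r.
    (s iff not t): β-rule — branch into s, not t  //  not s, not not t.
      branch 1.1 (add s, not t):
        not (not not t iff not s): β-rule — branch into not not t, not not s  //  not not not t, not s.
          branch 1.1.1 (add not not t, not not s):
            not not t: drop double negation, giving t.
            × closes — contains both t and not t.
          branch 1.1.2 (add not not not t, not s):
            × closes — contains both s and not s.
      branch 1.2 (add not s, not not t):
        not (not not t iff not s): β-rule — branch into not not t, not not s  //  not not not t, not s.
          branch 1.2.1 (add not not t, not not s):
            × closes — contains both s and not s.
          branch 1.2.2 (add not not not t, not s):
            not not not t: drop double negation, giving not t.
            × closes — contains both t and not t.
  branch 2 (add s):
    (s iff not t): β-rule — branch into s, not t  //  not s, not not t.
      branch 2.1 (add s, not t):
        not (not not t iff not s): β-rule — branch into not not t, not not s  //  not not not t, not s.
          branch 2.1.1 (add not not t, not not s):
            not not t: drop double negation, giving t.
            × closes — contains both t and not t.
          branch 2.1.2 (add not not not t, not s):
            × closes — contains both s and not s.
      branch 2.2 (add not s, not not t):
        × closes — contains both s and not s.
All 7 branches close.
Every branch closed, so the premises entail the conclusion.

Yes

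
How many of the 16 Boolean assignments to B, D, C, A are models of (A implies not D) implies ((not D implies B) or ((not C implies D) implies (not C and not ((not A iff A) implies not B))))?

Initial set: {((A implies not D) implies ((not D implies B) or ((not C implies D) implies (not C and not ((not A iff A) implies not B)))))}.
((A implies not D) implies ((not D implies B) or ((not C implies D) implies (not C and not ((not A iff A) implies not B))))): β-rule — branch into not (A implies not D)  //  ((not D implies B) or ((not C implies D) implies (not C and not ((not A iff A) implies not B)))).
  branch 1 (add not (A implies not D)):
    not (A implies not D): α-rule — add A, not not D.
    ○ open, literals {A=1, D=1}.
  branch 2 (add ((not D implies B) or ((not C implies D) implies (not C and not ((not A iff A) implies not B))))):
    ((not D implies B) or ((not C implies D) implies (not C and not ((not A iff A) implies not B)))): β-rule — branch into (not D implies B)  //  ((not C implies D) implies (not C and not ((not A iff A) implies not B))).
      branch 2.1 (add (not D implies B)):
        (not D implies B): β-rule — branch into not not D  //  B.
          branch 2.1.1 (add not not D):
            ○ open, literals {D=1}.
          branch 2.1.2 (add B):
            ○ open, literals {B=1}.
      branch 2.2 (add ((not C implies D) implies (not C and not ((not A iff A) implies not B)))):
        ((not C implies D) implies (not C and not ((not A iff A) implies not B))): β-rule — branch into not (not C implies D)  //  (not C and not ((not A iff A) implies not B)).
          branch 2.2.1 (add not (not C implies D)):
            not (not C implies D): α-rule — add not C, not D.
            ○ open, literals {C=0, D=0}.
          branch 2.2.2 (add (not C and not ((not A iff A) implies not B))):
            (not C and not ((not A iff A) implies not B)): α-rule — add not C, not ((not A iff A) implies not B).
            not ((not A iff A) implies not B): α-rule — add (not A iff A), not not B.
            (not A iff A): β-rule — branch into not A, A  //  not not A, not A.
              branch 2.2.2.1 (add not A, A):
                × closes — contains both A and not A.
              branch 2.2.2.2 (add not not A, not A):
                × closes — contains both A and not A.
2 branches closed, 4 open.
Each open branch fixes some atoms; the unmentioned ones are free. Counting distinct full assignments: branch {A=1, D=1} (B, C) contributes 4 new; branch {D=1} (B, C, A) contributes 4 new; branch {B=1} (D, C, A) contributes 4 new; branch {C=0, D=0} (B, A) contributes 2 new. Total: 14.

14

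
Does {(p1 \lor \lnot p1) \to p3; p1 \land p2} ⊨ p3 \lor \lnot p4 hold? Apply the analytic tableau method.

Yes

Initial set: {((p1 \lor \lnot p1) \to p3); (p1 \land p2); \lnot (p3 \lor \lnot p4)}.
(p1 \land p2): α-rule — add p1, p2.
\lnot (p3 \lor \lnot p4): α-rule — add \lnot p3, \lnot \lnot p4.
((p1 \lor \lnot p1) \to p3): β-rule — branch into \lnot (p1 \lor \lnot p1)  //  p3.
  branch 1 (add \lnot (p1 \lor \lnot p1)):
    \lnot (p1 \lor \lnot p1): α-rule — add \lnot p1, \lnot \lnot p1.
    × closes — contains both p1 and \lnot p1.
  branch 2 (add p3):
    × closes — contains both p3 and \lnot p3.
All 2 branches close.
Every branch closed, so the premises entail the conclusion.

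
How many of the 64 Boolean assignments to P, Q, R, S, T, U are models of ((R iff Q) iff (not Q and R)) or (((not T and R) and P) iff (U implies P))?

Initial set: {(((R iff Q) iff (not Q and R)) or (((not T and R) and P) iff (U implies P)))}.
(((R iff Q) iff (not Q and R)) or (((not T and R) and P) iff (U implies P))): β-rule — branch into ((R iff Q) iff (not Q and R))  //  (((not T and R) and P) iff (U implies P)).
  branch 1 (add ((R iff Q) iff (not Q and R))):
    ((R iff Q) iff (not Q and R)): β-rule — branch into (R iff Q), (not Q and R)  //  not (R iff Q), not (not Q and R).
      branch 1.1 (add (R iff Q), (not Q and R)):
        (not Q and R): α-rule — add not Q, R.
        (R iff Q): β-rule — branch into R, Q  //  not R, not Q.
          branch 1.1.1 (add R, Q):
            × closes — contains both Q and not Q.
          branch 1.1.2 (add not R, not Q):
            × closes — contains both R and not R.
      branch 1.2 (add not (R iff Q), not (not Q and R)):
        not (R iff Q): β-rule — branch into R, not Q  //  not R, Q.
          branch 1.2.1 (add R, not Q):
            not (not Q and R): β-rule — branch into not not Q  //  not R.
              branch 1.2.1.1 (add not not Q):
                × closes — contains both Q and not Q.
              branch 1.2.1.2 (add not R):
                × closes — contains both R and not R.
          branch 1.2.2 (add not R, Q):
            not (not Q and R): β-rule — branch into not not Q  //  not R.
              branch 1.2.2.1 (add not not Q):
                ○ open, literals {Q=true, R=false}.
              branch 1.2.2.2 (add not R):
                ○ open, literals {Q=true, R=false}.
  branch 2 (add (((not T and R) and P) iff (U implies P))):
    (((not T and R) and P) iff (U implies P)): β-rule — branch into ((not T and R) and P), (U implies P)  //  not ((not T and R) and P), not (U implies P).
      branch 2.1 (add ((not T and R) and P), (U implies P)):
        ((not T and R) and P): α-rule — add (not T and R), P.
        (not T and R): α-rule — add not T, R.
        (U implies P): β-rule — branch into not U  //  P.
          branch 2.1.1 (add not U):
            ○ open, literals {P=true, R=true, T=false, U=false}.
          branch 2.1.2 (add P):
            ○ open, literals {P=true, R=true, T=false}.
      branch 2.2 (add not ((not T and R) and P), not (U implies P)):
        not (U implies P): α-rule — add U, not P.
        not ((not T and R) and P): β-rule — branch into not (not T and R)  //  not P.
          branch 2.2.1 (add not (not T and R)):
            not (not T and R): β-rule — branch into not not T  //  not R.
              branch 2.2.1.1 (add not not T):
                ○ open, literals {P=false, T=true, U=true}.
              branch 2.2.1.2 (add not R):
                ○ open, literals {P=false, R=false, U=true}.
          branch 2.2.2 (add not P):
            ○ open, literals {P=false, U=true}.
4 branches closed, 7 open.
Each open branch fixes some atoms; the unmentioned ones are free. Counting distinct full assignments: branch {Q=true, R=false} (P, S, T, U) contributes 16 new; branch {Q=true, R=false} (P, S, T, U) contributes 0 new; branch {P=true, R=true, T=false, U=false} (Q, S) contributes 4 new; branch {P=true, R=true, T=false} (Q, S, U) contributes 4 new; branch {P=false, T=true, U=true} (Q, R, S) contributes 6 new; branch {P=false, R=false, U=true} (Q, S, T) contributes 2 new; branch {P=false, U=true} (Q, R, S, T) contributes 4 new. Total: 36.

36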